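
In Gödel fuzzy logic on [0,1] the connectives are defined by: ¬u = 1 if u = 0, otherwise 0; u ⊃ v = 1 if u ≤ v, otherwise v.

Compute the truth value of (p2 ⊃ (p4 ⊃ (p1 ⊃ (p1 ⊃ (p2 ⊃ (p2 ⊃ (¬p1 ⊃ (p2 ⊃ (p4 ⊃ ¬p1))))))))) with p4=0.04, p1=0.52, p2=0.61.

¬p1: Gödel ¬ of 0.52 = 0 (operand ≠ 0)
¬p1: Gödel ¬ of 0.52 = 0 (operand ≠ 0)
(p4 ⊃ ¬p1): 0.04 > 0, so result = 0
(p2 ⊃ (p4 ⊃ ¬p1)): 0.61 > 0, so result = 0
(¬p1 ⊃ (p2 ⊃ (p4 ⊃ ¬p1))): 0 ≤ 0, so result = 1
(p2 ⊃ (¬p1 ⊃ (p2 ⊃ (p4 ⊃ ¬p1)))): 0.61 ≤ 1, so result = 1
(p2 ⊃ (p2 ⊃ (¬p1 ⊃ (p2 ⊃ (p4 ⊃ ¬p1))))): 0.61 ≤ 1, so result = 1
(p1 ⊃ (p2 ⊃ (p2 ⊃ (¬p1 ⊃ (p2 ⊃ (p4 ⊃ ¬p1)))))): 0.52 ≤ 1, so result = 1
(p1 ⊃ (p1 ⊃ (p2 ⊃ (p2 ⊃ (¬p1 ⊃ (p2 ⊃ (p4 ⊃ ¬p1))))))): 0.52 ≤ 1, so result = 1
(p4 ⊃ (p1 ⊃ (p1 ⊃ (p2 ⊃ (p2 ⊃ (¬p1 ⊃ (p2 ⊃ (p4 ⊃ ¬p1)))))))): 0.04 ≤ 1, so result = 1
(p2 ⊃ (p4 ⊃ (p1 ⊃ (p1 ⊃ (p2 ⊃ (p2 ⊃ (¬p1 ⊃ (p2 ⊃ (p4 ⊃ ¬p1))))))))): 0.61 ≤ 1, so result = 1

1.00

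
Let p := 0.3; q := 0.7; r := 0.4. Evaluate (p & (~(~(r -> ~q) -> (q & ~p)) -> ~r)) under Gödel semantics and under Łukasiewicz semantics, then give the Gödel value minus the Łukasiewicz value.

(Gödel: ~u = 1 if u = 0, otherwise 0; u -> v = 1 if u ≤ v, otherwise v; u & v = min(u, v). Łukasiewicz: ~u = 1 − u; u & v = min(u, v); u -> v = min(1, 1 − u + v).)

Gödel evaluation:
  ~q: Gödel ¬ of 0.7 = 0 (operand ≠ 0)
  (r -> ~q): 0.4 > 0, so result = 0
  ~(r -> ~q): Gödel ¬ of 0 = 1 (operand is 0)
  ~p: Gödel ¬ of 0.3 = 0 (operand ≠ 0)
  (q & ~p) = min(0.7, 0) = 0
  (~(r -> ~q) -> (q & ~p)): 1 > 0, so result = 0
  ~(~(r -> ~q) -> (q & ~p)): Gödel ¬ of 0 = 1 (operand is 0)
  ~r: Gödel ¬ of 0.4 = 0 (operand ≠ 0)
  (~(~(r -> ~q) -> (q & ~p)) -> ~r): 1 > 0, so result = 0
  (p & (~(~(r -> ~q) -> (q & ~p)) -> ~r)) = min(0.3, 0) = 0
  Gödel value = 0
Łukasiewicz evaluation:
  ~q: Łukasiewicz ¬ gives 1 − 0.7 = 0.3
  (r -> ~q): min(1, 1 − 0.4 + 0.3) = 0.9
  ~(r -> ~q): Łukasiewicz ¬ gives 1 − 0.9 = 0.1
  ~p: Łukasiewicz ¬ gives 1 − 0.3 = 0.7
  (q & ~p) = min(0.7, 0.7) = 0.7
  (~(r -> ~q) -> (q & ~p)): min(1, 1 − 0.1 + 0.7) = 1
  ~(~(r -> ~q) -> (q & ~p)): Łukasiewicz ¬ gives 1 − 1 = 0
  ~r: Łukasiewicz ¬ gives 1 − 0.4 = 0.6
  (~(~(r -> ~q) -> (q & ~p)) -> ~r): min(1, 1 − 0 + 0.6) = 1
  (p & (~(~(r -> ~q) -> (q & ~p)) -> ~r)) = min(0.3, 1) = 0.3
  Łukasiewicz value = 0.3
Difference: 0 − 0.3 = -0.30

-0.30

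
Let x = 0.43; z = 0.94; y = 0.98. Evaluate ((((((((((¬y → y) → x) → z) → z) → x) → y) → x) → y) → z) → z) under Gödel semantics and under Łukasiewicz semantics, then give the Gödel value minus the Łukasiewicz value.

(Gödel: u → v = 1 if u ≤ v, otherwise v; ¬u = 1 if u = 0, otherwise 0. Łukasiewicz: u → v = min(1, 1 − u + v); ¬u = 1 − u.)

0.00

Gödel evaluation:
  ¬y: Gödel ¬ of 0.98 = 0 (operand ≠ 0)
  (¬y → y): 0 ≤ 0.98, so result = 1
  ((¬y → y) → x): 1 > 0.43, so result = 0.43
  (((¬y → y) → x) → z): 0.43 ≤ 0.94, so result = 1
  ((((¬y → y) → x) → z) → z): 1 > 0.94, so result = 0.94
  (((((¬y → y) → x) → z) → z) → x): 0.94 > 0.43, so result = 0.43
  ((((((¬y → y) → x) → z) → z) → x) → y): 0.43 ≤ 0.98, so result = 1
  (((((((¬y → y) → x) → z) → z) → x) → y) → x): 1 > 0.43, so result = 0.43
  ((((((((¬y → y) → x) → z) → z) → x) → y) → x) → y): 0.43 ≤ 0.98, so result = 1
  (((((((((¬y → y) → x) → z) → z) → x) → y) → x) → y) → z): 1 > 0.94, so result = 0.94
  ((((((((((¬y → y) → x) → z) → z) → x) → y) → x) → y) → z) → z): 0.94 ≤ 0.94, so result = 1
  Gödel value = 1
Łukasiewicz evaluation:
  ¬y: Łukasiewicz ¬ gives 1 − 0.98 = 0.02
  (¬y → y): min(1, 1 − 0.02 + 0.98) = 1
  ((¬y → y) → x): min(1, 1 − 1 + 0.43) = 0.43
  (((¬y → y) → x) → z): min(1, 1 − 0.43 + 0.94) = 1
  ((((¬y → y) → x) → z) → z): min(1, 1 − 1 + 0.94) = 0.94
  (((((¬y → y) → x) → z) → z) → x): min(1, 1 − 0.94 + 0.43) = 0.49
  ((((((¬y → y) → x) → z) → z) → x) → y): min(1, 1 − 0.49 + 0.98) = 1
  (((((((¬y → y) → x) → z) → z) → x) → y) → x): min(1, 1 − 1 + 0.43) = 0.43
  ((((((((¬y → y) → x) → z) → z) → x) → y) → x) → y): min(1, 1 − 0.43 + 0.98) = 1
  (((((((((¬y → y) → x) → z) → z) → x) → y) → x) → y) → z): min(1, 1 − 1 + 0.94) = 0.94
  ((((((((((¬y → y) → x) → z) → z) → x) → y) → x) → y) → z) → z): min(1, 1 − 0.94 + 0.94) = 1
  Łukasiewicz value = 1
Difference: 1 − 1 = 0.00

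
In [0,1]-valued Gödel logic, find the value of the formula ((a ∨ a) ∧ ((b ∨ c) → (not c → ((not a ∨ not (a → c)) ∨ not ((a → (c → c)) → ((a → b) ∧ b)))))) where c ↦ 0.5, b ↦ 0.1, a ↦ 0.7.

(a ∨ a) = max(0.7, 0.7) = 0.7
(b ∨ c) = max(0.1, 0.5) = 0.5
not c: Gödel ¬ of 0.5 = 0 (operand ≠ 0)
not a: Gödel ¬ of 0.7 = 0 (operand ≠ 0)
(a → c): 0.7 > 0.5, so result = 0.5
not (a → c): Gödel ¬ of 0.5 = 0 (operand ≠ 0)
(not a ∨ not (a → c)) = max(0, 0) = 0
(c → c): 0.5 ≤ 0.5, so result = 1
(a → (c → c)): 0.7 ≤ 1, so result = 1
(a → b): 0.7 > 0.1, so result = 0.1
((a → b) ∧ b) = min(0.1, 0.1) = 0.1
((a → (c → c)) → ((a → b) ∧ b)): 1 > 0.1, so result = 0.1
not ((a → (c → c)) → ((a → b) ∧ b)): Gödel ¬ of 0.1 = 0 (operand ≠ 0)
((not a ∨ not (a → c)) ∨ not ((a → (c → c)) → ((a → b) ∧ b))) = max(0, 0) = 0
(not c → ((not a ∨ not (a → c)) ∨ not ((a → (c → c)) → ((a → b) ∧ b)))): 0 ≤ 0, so result = 1
((b ∨ c) → (not c → ((not a ∨ not (a → c)) ∨ not ((a → (c → c)) → ((a → b) ∧ b))))): 0.5 ≤ 1, so result = 1
((a ∨ a) ∧ ((b ∨ c) → (not c → ((not a ∨ not (a → c)) ∨ not ((a → (c → c)) → ((a → b) ∧ b)))))) = min(0.7, 1) = 0.7

0.70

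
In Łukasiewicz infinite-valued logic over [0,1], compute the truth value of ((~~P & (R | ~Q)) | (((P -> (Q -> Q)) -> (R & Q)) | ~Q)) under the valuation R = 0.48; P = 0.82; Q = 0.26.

~P: Łukasiewicz ¬ gives 1 − 0.82 = 0.18
~~P: Łukasiewicz ¬ gives 1 − 0.18 = 0.82
~Q: Łukasiewicz ¬ gives 1 − 0.26 = 0.74
(R | ~Q) = max(0.48, 0.74) = 0.74
(~~P & (R | ~Q)) = min(0.82, 0.74) = 0.74
(Q -> Q): min(1, 1 − 0.26 + 0.26) = 1
(P -> (Q -> Q)): min(1, 1 − 0.82 + 1) = 1
(R & Q) = min(0.48, 0.26) = 0.26
((P -> (Q -> Q)) -> (R & Q)): min(1, 1 − 1 + 0.26) = 0.26
~Q: Łukasiewicz ¬ gives 1 − 0.26 = 0.74
(((P -> (Q -> Q)) -> (R & Q)) | ~Q) = max(0.26, 0.74) = 0.74
((~~P & (R | ~Q)) | (((P -> (Q -> Q)) -> (R & Q)) | ~Q)) = max(0.74, 0.74) = 0.74

0.74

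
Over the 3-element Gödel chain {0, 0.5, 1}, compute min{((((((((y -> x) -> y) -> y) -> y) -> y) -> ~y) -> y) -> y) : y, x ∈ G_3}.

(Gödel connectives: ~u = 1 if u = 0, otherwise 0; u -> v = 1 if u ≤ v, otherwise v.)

The minimum is attained at y = 0.5, x = 0:
  (y -> x): 0.5 > 0, so result = 0
  ((y -> x) -> y): 0 ≤ 0.5, so result = 1
  (((y -> x) -> y) -> y): 1 > 0.5, so result = 0.5
  ((((y -> x) -> y) -> y) -> y): 0.5 ≤ 0.5, so result = 1
  (((((y -> x) -> y) -> y) -> y) -> y): 1 > 0.5, so result = 0.5
  ~y: Gödel ¬ of 0.5 = 0 (operand ≠ 0)
  ((((((y -> x) -> y) -> y) -> y) -> y) -> ~y): 0.5 > 0, so result = 0
  (((((((y -> x) -> y) -> y) -> y) -> y) -> ~y) -> y): 0 ≤ 0.5, so result = 1
  ((((((((y -> x) -> y) -> y) -> y) -> y) -> ~y) -> y) -> y): 1 > 0.5, so result = 0.5
Checking all 9 assignments confirms none give a value below 0.50.

0.50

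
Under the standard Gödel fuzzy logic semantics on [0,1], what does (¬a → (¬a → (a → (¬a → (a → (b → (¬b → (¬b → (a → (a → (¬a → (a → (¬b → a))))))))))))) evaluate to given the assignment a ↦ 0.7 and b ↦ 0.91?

1.00

¬a: Gödel ¬ of 0.7 = 0 (operand ≠ 0)
¬a: Gödel ¬ of 0.7 = 0 (operand ≠ 0)
¬a: Gödel ¬ of 0.7 = 0 (operand ≠ 0)
¬b: Gödel ¬ of 0.91 = 0 (operand ≠ 0)
¬b: Gödel ¬ of 0.91 = 0 (operand ≠ 0)
¬a: Gödel ¬ of 0.7 = 0 (operand ≠ 0)
¬b: Gödel ¬ of 0.91 = 0 (operand ≠ 0)
(¬b → a): 0 ≤ 0.7, so result = 1
(a → (¬b → a)): 0.7 ≤ 1, so result = 1
(¬a → (a → (¬b → a))): 0 ≤ 1, so result = 1
(a → (¬a → (a → (¬b → a)))): 0.7 ≤ 1, so result = 1
(a → (a → (¬a → (a → (¬b → a))))): 0.7 ≤ 1, so result = 1
(¬b → (a → (a → (¬a → (a → (¬b → a)))))): 0 ≤ 1, so result = 1
(¬b → (¬b → (a → (a → (¬a → (a → (¬b → a))))))): 0 ≤ 1, so result = 1
(b → (¬b → (¬b → (a → (a → (¬a → (a → (¬b → a)))))))): 0.91 ≤ 1, so result = 1
(a → (b → (¬b → (¬b → (a → (a → (¬a → (a → (¬b → a))))))))): 0.7 ≤ 1, so result = 1
(¬a → (a → (b → (¬b → (¬b → (a → (a → (¬a → (a → (¬b → a)))))))))): 0 ≤ 1, so result = 1
(a → (¬a → (a → (b → (¬b → (¬b → (a → (a → (¬a → (a → (¬b → a))))))))))): 0.7 ≤ 1, so result = 1
(¬a → (a → (¬a → (a → (b → (¬b → (¬b → (a → (a → (¬a → (a → (¬b → a)))))))))))): 0 ≤ 1, so result = 1
(¬a → (¬a → (a → (¬a → (a → (b → (¬b → (¬b → (a → (a → (¬a → (a → (¬b → a))))))))))))): 0 ≤ 1, so result = 1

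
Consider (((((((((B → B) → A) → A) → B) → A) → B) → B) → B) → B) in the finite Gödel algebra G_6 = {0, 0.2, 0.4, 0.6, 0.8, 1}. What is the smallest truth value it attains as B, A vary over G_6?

The minimum is attained at B = 0.2, A = 0:
  (B → B): 0.2 ≤ 0.2, so result = 1
  ((B → B) → A): 1 > 0, so result = 0
  (((B → B) → A) → A): 0 ≤ 0, so result = 1
  ((((B → B) → A) → A) → B): 1 > 0.2, so result = 0.2
  (((((B → B) → A) → A) → B) → A): 0.2 > 0, so result = 0
  ((((((B → B) → A) → A) → B) → A) → B): 0 ≤ 0.2, so result = 1
  (((((((B → B) → A) → A) → B) → A) → B) → B): 1 > 0.2, so result = 0.2
  ((((((((B → B) → A) → A) → B) → A) → B) → B) → B): 0.2 ≤ 0.2, so result = 1
  (((((((((B → B) → A) → A) → B) → A) → B) → B) → B) → B): 1 > 0.2, so result = 0.2
Checking all 36 assignments confirms none give a value below 0.20.

0.20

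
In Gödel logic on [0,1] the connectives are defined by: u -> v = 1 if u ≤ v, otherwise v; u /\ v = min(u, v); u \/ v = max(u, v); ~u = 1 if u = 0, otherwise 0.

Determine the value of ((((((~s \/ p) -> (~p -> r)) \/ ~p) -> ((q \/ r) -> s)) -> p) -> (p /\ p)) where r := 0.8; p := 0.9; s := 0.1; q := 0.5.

0.90

~s: Gödel ¬ of 0.1 = 0 (operand ≠ 0)
(~s \/ p) = max(0, 0.9) = 0.9
~p: Gödel ¬ of 0.9 = 0 (operand ≠ 0)
(~p -> r): 0 ≤ 0.8, so result = 1
((~s \/ p) -> (~p -> r)): 0.9 ≤ 1, so result = 1
~p: Gödel ¬ of 0.9 = 0 (operand ≠ 0)
(((~s \/ p) -> (~p -> r)) \/ ~p) = max(1, 0) = 1
(q \/ r) = max(0.5, 0.8) = 0.8
((q \/ r) -> s): 0.8 > 0.1, so result = 0.1
((((~s \/ p) -> (~p -> r)) \/ ~p) -> ((q \/ r) -> s)): 1 > 0.1, so result = 0.1
(((((~s \/ p) -> (~p -> r)) \/ ~p) -> ((q \/ r) -> s)) -> p): 0.1 ≤ 0.9, so result = 1
(p /\ p) = min(0.9, 0.9) = 0.9
((((((~s \/ p) -> (~p -> r)) \/ ~p) -> ((q \/ r) -> s)) -> p) -> (p /\ p)): 1 > 0.9, so result = 0.9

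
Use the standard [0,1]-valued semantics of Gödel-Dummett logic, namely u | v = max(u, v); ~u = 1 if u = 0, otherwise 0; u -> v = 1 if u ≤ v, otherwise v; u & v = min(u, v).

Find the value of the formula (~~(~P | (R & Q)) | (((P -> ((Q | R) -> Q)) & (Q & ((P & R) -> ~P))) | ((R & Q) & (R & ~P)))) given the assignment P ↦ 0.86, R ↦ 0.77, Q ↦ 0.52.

1.00

~P: Gödel ¬ of 0.86 = 0 (operand ≠ 0)
(R & Q) = min(0.77, 0.52) = 0.52
(~P | (R & Q)) = max(0, 0.52) = 0.52
~(~P | (R & Q)): Gödel ¬ of 0.52 = 0 (operand ≠ 0)
~~(~P | (R & Q)): Gödel ¬ of 0 = 1 (operand is 0)
(Q | R) = max(0.52, 0.77) = 0.77
((Q | R) -> Q): 0.77 > 0.52, so result = 0.52
(P -> ((Q | R) -> Q)): 0.86 > 0.52, so result = 0.52
(P & R) = min(0.86, 0.77) = 0.77
~P: Gödel ¬ of 0.86 = 0 (operand ≠ 0)
((P & R) -> ~P): 0.77 > 0, so result = 0
(Q & ((P & R) -> ~P)) = min(0.52, 0) = 0
((P -> ((Q | R) -> Q)) & (Q & ((P & R) -> ~P))) = min(0.52, 0) = 0
(R & Q) = min(0.77, 0.52) = 0.52
~P: Gödel ¬ of 0.86 = 0 (operand ≠ 0)
(R & ~P) = min(0.77, 0) = 0
((R & Q) & (R & ~P)) = min(0.52, 0) = 0
(((P -> ((Q | R) -> Q)) & (Q & ((P & R) -> ~P))) | ((R & Q) & (R & ~P))) = max(0, 0) = 0
(~~(~P | (R & Q)) | (((P -> ((Q | R) -> Q)) & (Q & ((P & R) -> ~P))) | ((R & Q) & (R & ~P)))) = max(1, 0) = 1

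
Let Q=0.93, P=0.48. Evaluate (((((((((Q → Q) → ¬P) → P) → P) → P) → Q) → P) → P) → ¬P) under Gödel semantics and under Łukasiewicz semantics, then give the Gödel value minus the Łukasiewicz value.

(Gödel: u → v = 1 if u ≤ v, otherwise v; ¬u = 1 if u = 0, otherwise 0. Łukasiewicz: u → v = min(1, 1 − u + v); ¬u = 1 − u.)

Gödel evaluation:
  (Q → Q): 0.93 ≤ 0.93, so result = 1
  ¬P: Gödel ¬ of 0.48 = 0 (operand ≠ 0)
  ((Q → Q) → ¬P): 1 > 0, so result = 0
  (((Q → Q) → ¬P) → P): 0 ≤ 0.48, so result = 1
  ((((Q → Q) → ¬P) → P) → P): 1 > 0.48, so result = 0.48
  (((((Q → Q) → ¬P) → P) → P) → P): 0.48 ≤ 0.48, so result = 1
  ((((((Q → Q) → ¬P) → P) → P) → P) → Q): 1 > 0.93, so result = 0.93
  (((((((Q → Q) → ¬P) → P) → P) → P) → Q) → P): 0.93 > 0.48, so result = 0.48
  ((((((((Q → Q) → ¬P) → P) → P) → P) → Q) → P) → P): 0.48 ≤ 0.48, so result = 1
  ¬P: Gödel ¬ of 0.48 = 0 (operand ≠ 0)
  (((((((((Q → Q) → ¬P) → P) → P) → P) → Q) → P) → P) → ¬P): 1 > 0, so result = 0
  Gödel value = 0
Łukasiewicz evaluation:
  (Q → Q): min(1, 1 − 0.93 + 0.93) = 1
  ¬P: Łukasiewicz ¬ gives 1 − 0.48 = 0.52
  ((Q → Q) → ¬P): min(1, 1 − 1 + 0.52) = 0.52
  (((Q → Q) → ¬P) → P): min(1, 1 − 0.52 + 0.48) = 0.96
  ((((Q → Q) → ¬P) → P) → P): min(1, 1 − 0.96 + 0.48) = 0.52
  (((((Q → Q) → ¬P) → P) → P) → P): min(1, 1 − 0.52 + 0.48) = 0.96
  ((((((Q → Q) → ¬P) → P) → P) → P) → Q): min(1, 1 − 0.96 + 0.93) = 0.97
  (((((((Q → Q) → ¬P) → P) → P) → P) → Q) → P): min(1, 1 − 0.97 + 0.48) = 0.51
  ((((((((Q → Q) → ¬P) → P) → P) → P) → Q) → P) → P): min(1, 1 − 0.51 + 0.48) = 0.97
  ¬P: Łukasiewicz ¬ gives 1 − 0.48 = 0.52
  (((((((((Q → Q) → ¬P) → P) → P) → P) → Q) → P) → P) → ¬P): min(1, 1 − 0.97 + 0.52) = 0.55
  Łukasiewicz value = 0.55
Difference: 0 − 0.55 = -0.55

-0.55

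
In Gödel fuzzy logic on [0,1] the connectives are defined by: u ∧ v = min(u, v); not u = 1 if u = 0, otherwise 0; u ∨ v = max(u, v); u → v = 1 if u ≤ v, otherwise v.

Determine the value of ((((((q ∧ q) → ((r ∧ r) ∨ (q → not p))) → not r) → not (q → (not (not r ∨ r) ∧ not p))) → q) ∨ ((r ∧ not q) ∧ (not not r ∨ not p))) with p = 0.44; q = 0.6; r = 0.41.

(q ∧ q) = min(0.6, 0.6) = 0.6
(r ∧ r) = min(0.41, 0.41) = 0.41
not p: Gödel ¬ of 0.44 = 0 (operand ≠ 0)
(q → not p): 0.6 > 0, so result = 0
((r ∧ r) ∨ (q → not p)) = max(0.41, 0) = 0.41
((q ∧ q) → ((r ∧ r) ∨ (q → not p))): 0.6 > 0.41, so result = 0.41
not r: Gödel ¬ of 0.41 = 0 (operand ≠ 0)
(((q ∧ q) → ((r ∧ r) ∨ (q → not p))) → not r): 0.41 > 0, so result = 0
not r: Gödel ¬ of 0.41 = 0 (operand ≠ 0)
(not r ∨ r) = max(0, 0.41) = 0.41
not (not r ∨ r): Gödel ¬ of 0.41 = 0 (operand ≠ 0)
not p: Gödel ¬ of 0.44 = 0 (operand ≠ 0)
(not (not r ∨ r) ∧ not p) = min(0, 0) = 0
(q → (not (not r ∨ r) ∧ not p)): 0.6 > 0, so result = 0
not (q → (not (not r ∨ r) ∧ not p)): Gödel ¬ of 0 = 1 (operand is 0)
((((q ∧ q) → ((r ∧ r) ∨ (q → not p))) → not r) → not (q → (not (not r ∨ r) ∧ not p))): 0 ≤ 1, so result = 1
(((((q ∧ q) → ((r ∧ r) ∨ (q → not p))) → not r) → not (q → (not (not r ∨ r) ∧ not p))) → q): 1 > 0.6, so result = 0.6
not q: Gödel ¬ of 0.6 = 0 (operand ≠ 0)
(r ∧ not q) = min(0.41, 0) = 0
not r: Gödel ¬ of 0.41 = 0 (operand ≠ 0)
not not r: Gödel ¬ of 0 = 1 (operand is 0)
not p: Gödel ¬ of 0.44 = 0 (operand ≠ 0)
(not not r ∨ not p) = max(1, 0) = 1
((r ∧ not q) ∧ (not not r ∨ not p)) = min(0, 1) = 0
((((((q ∧ q) → ((r ∧ r) ∨ (q → not p))) → not r) → not (q → (not (not r ∨ r) ∧ not p))) → q) ∨ ((r ∧ not q) ∧ (not not r ∨ not p))) = max(0.6, 0) = 0.6

0.60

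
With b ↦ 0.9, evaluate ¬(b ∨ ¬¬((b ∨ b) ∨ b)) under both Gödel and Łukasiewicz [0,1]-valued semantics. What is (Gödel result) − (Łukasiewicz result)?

-0.10

Gödel evaluation:
  (b ∨ b) = max(0.9, 0.9) = 0.9
  ((b ∨ b) ∨ b) = max(0.9, 0.9) = 0.9
  ¬((b ∨ b) ∨ b): Gödel ¬ of 0.9 = 0 (operand ≠ 0)
  ¬¬((b ∨ b) ∨ b): Gödel ¬ of 0 = 1 (operand is 0)
  (b ∨ ¬¬((b ∨ b) ∨ b)) = max(0.9, 1) = 1
  ¬(b ∨ ¬¬((b ∨ b) ∨ b)): Gödel ¬ of 1 = 0 (operand ≠ 0)
  Gödel value = 0
Łukasiewicz evaluation:
  (b ∨ b) = max(0.9, 0.9) = 0.9
  ((b ∨ b) ∨ b) = max(0.9, 0.9) = 0.9
  ¬((b ∨ b) ∨ b): Łukasiewicz ¬ gives 1 − 0.9 = 0.1
  ¬¬((b ∨ b) ∨ b): Łukasiewicz ¬ gives 1 − 0.1 = 0.9
  (b ∨ ¬¬((b ∨ b) ∨ b)) = max(0.9, 0.9) = 0.9
  ¬(b ∨ ¬¬((b ∨ b) ∨ b)): Łukasiewicz ¬ gives 1 − 0.9 = 0.1
  Łukasiewicz value = 0.1
Difference: 0 − 0.1 = -0.10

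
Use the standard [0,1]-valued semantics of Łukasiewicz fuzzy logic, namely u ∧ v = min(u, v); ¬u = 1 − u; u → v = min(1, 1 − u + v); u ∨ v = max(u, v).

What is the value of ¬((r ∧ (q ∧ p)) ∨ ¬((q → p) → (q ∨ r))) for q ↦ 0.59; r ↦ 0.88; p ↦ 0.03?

0.97

(q ∧ p) = min(0.59, 0.03) = 0.03
(r ∧ (q ∧ p)) = min(0.88, 0.03) = 0.03
(q → p): min(1, 1 − 0.59 + 0.03) = 0.44
(q ∨ r) = max(0.59, 0.88) = 0.88
((q → p) → (q ∨ r)): min(1, 1 − 0.44 + 0.88) = 1
¬((q → p) → (q ∨ r)): Łukasiewicz ¬ gives 1 − 1 = 0
((r ∧ (q ∧ p)) ∨ ¬((q → p) → (q ∨ r))) = max(0.03, 0) = 0.03
¬((r ∧ (q ∧ p)) ∨ ¬((q → p) → (q ∨ r))): Łukasiewicz ¬ gives 1 − 0.03 = 0.97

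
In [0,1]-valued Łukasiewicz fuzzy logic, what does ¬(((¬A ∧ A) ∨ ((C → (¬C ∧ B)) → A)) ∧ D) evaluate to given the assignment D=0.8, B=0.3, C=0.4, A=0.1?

¬A: Łukasiewicz ¬ gives 1 − 0.1 = 0.9
(¬A ∧ A) = min(0.9, 0.1) = 0.1
¬C: Łukasiewicz ¬ gives 1 − 0.4 = 0.6
(¬C ∧ B) = min(0.6, 0.3) = 0.3
(C → (¬C ∧ B)): min(1, 1 − 0.4 + 0.3) = 0.9
((C → (¬C ∧ B)) → A): min(1, 1 − 0.9 + 0.1) = 0.2
((¬A ∧ A) ∨ ((C → (¬C ∧ B)) → A)) = max(0.1, 0.2) = 0.2
(((¬A ∧ A) ∨ ((C → (¬C ∧ B)) → A)) ∧ D) = min(0.2, 0.8) = 0.2
¬(((¬A ∧ A) ∨ ((C → (¬C ∧ B)) → A)) ∧ D): Łukasiewicz ¬ gives 1 − 0.2 = 0.8

0.80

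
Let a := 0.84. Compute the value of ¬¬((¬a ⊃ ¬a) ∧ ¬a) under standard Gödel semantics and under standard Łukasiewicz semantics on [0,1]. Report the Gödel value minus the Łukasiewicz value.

-0.16

Gödel evaluation:
  ¬a: Gödel ¬ of 0.84 = 0 (operand ≠ 0)
  ¬a: Gödel ¬ of 0.84 = 0 (operand ≠ 0)
  (¬a ⊃ ¬a): 0 ≤ 0, so result = 1
  ¬a: Gödel ¬ of 0.84 = 0 (operand ≠ 0)
  ((¬a ⊃ ¬a) ∧ ¬a) = min(1, 0) = 0
  ¬((¬a ⊃ ¬a) ∧ ¬a): Gödel ¬ of 0 = 1 (operand is 0)
  ¬¬((¬a ⊃ ¬a) ∧ ¬a): Gödel ¬ of 1 = 0 (operand ≠ 0)
  Gödel value = 0
Łukasiewicz evaluation:
  ¬a: Łukasiewicz ¬ gives 1 − 0.84 = 0.16
  ¬a: Łukasiewicz ¬ gives 1 − 0.84 = 0.16
  (¬a ⊃ ¬a): min(1, 1 − 0.16 + 0.16) = 1
  ¬a: Łukasiewicz ¬ gives 1 − 0.84 = 0.16
  ((¬a ⊃ ¬a) ∧ ¬a) = min(1, 0.16) = 0.16
  ¬((¬a ⊃ ¬a) ∧ ¬a): Łukasiewicz ¬ gives 1 − 0.16 = 0.84
  ¬¬((¬a ⊃ ¬a) ∧ ¬a): Łukasiewicz ¬ gives 1 − 0.84 = 0.16
  Łukasiewicz value = 0.16
Difference: 0 − 0.16 = -0.16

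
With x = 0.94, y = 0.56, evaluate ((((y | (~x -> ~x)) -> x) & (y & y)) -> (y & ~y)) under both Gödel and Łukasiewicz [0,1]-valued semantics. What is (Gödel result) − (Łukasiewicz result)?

-0.88

Gödel evaluation:
  ~x: Gödel ¬ of 0.94 = 0 (operand ≠ 0)
  ~x: Gödel ¬ of 0.94 = 0 (operand ≠ 0)
  (~x -> ~x): 0 ≤ 0, so result = 1
  (y | (~x -> ~x)) = max(0.56, 1) = 1
  ((y | (~x -> ~x)) -> x): 1 > 0.94, so result = 0.94
  (y & y) = min(0.56, 0.56) = 0.56
  (((y | (~x -> ~x)) -> x) & (y & y)) = min(0.94, 0.56) = 0.56
  ~y: Gödel ¬ of 0.56 = 0 (operand ≠ 0)
  (y & ~y) = min(0.56, 0) = 0
  ((((y | (~x -> ~x)) -> x) & (y & y)) -> (y & ~y)): 0.56 > 0, so result = 0
  Gödel value = 0
Łukasiewicz evaluation:
  ~x: Łukasiewicz ¬ gives 1 − 0.94 = 0.06
  ~x: Łukasiewicz ¬ gives 1 − 0.94 = 0.06
  (~x -> ~x): min(1, 1 − 0.06 + 0.06) = 1
  (y | (~x -> ~x)) = max(0.56, 1) = 1
  ((y | (~x -> ~x)) -> x): min(1, 1 − 1 + 0.94) = 0.94
  (y & y) = min(0.56, 0.56) = 0.56
  (((y | (~x -> ~x)) -> x) & (y & y)) = min(0.94, 0.56) = 0.56
  ~y: Łukasiewicz ¬ gives 1 − 0.56 = 0.44
  (y & ~y) = min(0.56, 0.44) = 0.44
  ((((y | (~x -> ~x)) -> x) & (y & y)) -> (y & ~y)): min(1, 1 − 0.56 + 0.44) = 0.88
  Łukasiewicz value = 0.88
Difference: 0 − 0.88 = -0.88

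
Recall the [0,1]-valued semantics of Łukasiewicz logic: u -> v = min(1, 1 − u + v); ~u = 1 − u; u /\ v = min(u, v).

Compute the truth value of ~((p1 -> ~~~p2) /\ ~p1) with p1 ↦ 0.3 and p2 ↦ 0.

~p2: Łukasiewicz ¬ gives 1 − 0 = 1
~~p2: Łukasiewicz ¬ gives 1 − 1 = 0
~~~p2: Łukasiewicz ¬ gives 1 − 0 = 1
(p1 -> ~~~p2): min(1, 1 − 0.3 + 1) = 1
~p1: Łukasiewicz ¬ gives 1 − 0.3 = 0.7
((p1 -> ~~~p2) /\ ~p1) = min(1, 0.7) = 0.7
~((p1 -> ~~~p2) /\ ~p1): Łukasiewicz ¬ gives 1 − 0.7 = 0.3

0.30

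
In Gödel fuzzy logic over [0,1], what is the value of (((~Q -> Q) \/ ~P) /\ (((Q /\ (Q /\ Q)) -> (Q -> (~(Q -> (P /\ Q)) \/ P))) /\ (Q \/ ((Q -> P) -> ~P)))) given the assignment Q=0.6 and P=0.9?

0.60

~Q: Gödel ¬ of 0.6 = 0 (operand ≠ 0)
(~Q -> Q): 0 ≤ 0.6, so result = 1
~P: Gödel ¬ of 0.9 = 0 (operand ≠ 0)
((~Q -> Q) \/ ~P) = max(1, 0) = 1
(Q /\ Q) = min(0.6, 0.6) = 0.6
(Q /\ (Q /\ Q)) = min(0.6, 0.6) = 0.6
(P /\ Q) = min(0.9, 0.6) = 0.6
(Q -> (P /\ Q)): 0.6 ≤ 0.6, so result = 1
~(Q -> (P /\ Q)): Gödel ¬ of 1 = 0 (operand ≠ 0)
(~(Q -> (P /\ Q)) \/ P) = max(0, 0.9) = 0.9
(Q -> (~(Q -> (P /\ Q)) \/ P)): 0.6 ≤ 0.9, so result = 1
((Q /\ (Q /\ Q)) -> (Q -> (~(Q -> (P /\ Q)) \/ P))): 0.6 ≤ 1, so result = 1
(Q -> P): 0.6 ≤ 0.9, so result = 1
~P: Gödel ¬ of 0.9 = 0 (operand ≠ 0)
((Q -> P) -> ~P): 1 > 0, so result = 0
(Q \/ ((Q -> P) -> ~P)) = max(0.6, 0) = 0.6
(((Q /\ (Q /\ Q)) -> (Q -> (~(Q -> (P /\ Q)) \/ P))) /\ (Q \/ ((Q -> P) -> ~P))) = min(1, 0.6) = 0.6
(((~Q -> Q) \/ ~P) /\ (((Q /\ (Q /\ Q)) -> (Q -> (~(Q -> (P /\ Q)) \/ P))) /\ (Q \/ ((Q -> P) -> ~P)))) = min(1, 0.6) = 0.6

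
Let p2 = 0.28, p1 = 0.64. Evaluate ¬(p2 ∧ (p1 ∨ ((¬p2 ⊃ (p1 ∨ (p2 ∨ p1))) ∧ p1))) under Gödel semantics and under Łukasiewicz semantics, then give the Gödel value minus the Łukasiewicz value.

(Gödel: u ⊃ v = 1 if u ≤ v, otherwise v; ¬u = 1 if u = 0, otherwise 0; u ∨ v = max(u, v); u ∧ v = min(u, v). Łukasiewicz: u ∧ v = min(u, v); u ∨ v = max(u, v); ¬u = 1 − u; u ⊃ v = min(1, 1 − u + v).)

-0.72

Gödel evaluation:
  ¬p2: Gödel ¬ of 0.28 = 0 (operand ≠ 0)
  (p2 ∨ p1) = max(0.28, 0.64) = 0.64
  (p1 ∨ (p2 ∨ p1)) = max(0.64, 0.64) = 0.64
  (¬p2 ⊃ (p1 ∨ (p2 ∨ p1))): 0 ≤ 0.64, so result = 1
  ((¬p2 ⊃ (p1 ∨ (p2 ∨ p1))) ∧ p1) = min(1, 0.64) = 0.64
  (p1 ∨ ((¬p2 ⊃ (p1 ∨ (p2 ∨ p1))) ∧ p1)) = max(0.64, 0.64) = 0.64
  (p2 ∧ (p1 ∨ ((¬p2 ⊃ (p1 ∨ (p2 ∨ p1))) ∧ p1))) = min(0.28, 0.64) = 0.28
  ¬(p2 ∧ (p1 ∨ ((¬p2 ⊃ (p1 ∨ (p2 ∨ p1))) ∧ p1))): Gödel ¬ of 0.28 = 0 (operand ≠ 0)
  Gödel value = 0
Łukasiewicz evaluation:
  ¬p2: Łukasiewicz ¬ gives 1 − 0.28 = 0.72
  (p2 ∨ p1) = max(0.28, 0.64) = 0.64
  (p1 ∨ (p2 ∨ p1)) = max(0.64, 0.64) = 0.64
  (¬p2 ⊃ (p1 ∨ (p2 ∨ p1))): min(1, 1 − 0.72 + 0.64) = 0.92
  ((¬p2 ⊃ (p1 ∨ (p2 ∨ p1))) ∧ p1) = min(0.92, 0.64) = 0.64
  (p1 ∨ ((¬p2 ⊃ (p1 ∨ (p2 ∨ p1))) ∧ p1)) = max(0.64, 0.64) = 0.64
  (p2 ∧ (p1 ∨ ((¬p2 ⊃ (p1 ∨ (p2 ∨ p1))) ∧ p1))) = min(0.28, 0.64) = 0.28
  ¬(p2 ∧ (p1 ∨ ((¬p2 ⊃ (p1 ∨ (p2 ∨ p1))) ∧ p1))): Łukasiewicz ¬ gives 1 − 0.28 = 0.72
  Łukasiewicz value = 0.72
Difference: 0 − 0.72 = -0.72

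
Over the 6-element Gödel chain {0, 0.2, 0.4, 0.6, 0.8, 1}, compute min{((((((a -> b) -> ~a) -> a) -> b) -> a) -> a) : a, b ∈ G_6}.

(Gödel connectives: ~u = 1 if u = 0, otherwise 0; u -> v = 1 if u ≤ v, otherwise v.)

The minimum is attained at a = 0.2, b = 0:
  (a -> b): 0.2 > 0, so result = 0
  ~a: Gödel ¬ of 0.2 = 0 (operand ≠ 0)
  ((a -> b) -> ~a): 0 ≤ 0, so result = 1
  (((a -> b) -> ~a) -> a): 1 > 0.2, so result = 0.2
  ((((a -> b) -> ~a) -> a) -> b): 0.2 > 0, so result = 0
  (((((a -> b) -> ~a) -> a) -> b) -> a): 0 ≤ 0.2, so result = 1
  ((((((a -> b) -> ~a) -> a) -> b) -> a) -> a): 1 > 0.2, so result = 0.2
Checking all 36 assignments confirms none give a value below 0.20.

0.20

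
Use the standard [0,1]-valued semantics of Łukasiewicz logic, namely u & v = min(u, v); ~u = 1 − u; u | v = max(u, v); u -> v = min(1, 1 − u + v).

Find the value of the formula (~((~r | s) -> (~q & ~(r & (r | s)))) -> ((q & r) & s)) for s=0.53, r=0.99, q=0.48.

0.96

~r: Łukasiewicz ¬ gives 1 − 0.99 = 0.01
(~r | s) = max(0.01, 0.53) = 0.53
~q: Łukasiewicz ¬ gives 1 − 0.48 = 0.52
(r | s) = max(0.99, 0.53) = 0.99
(r & (r | s)) = min(0.99, 0.99) = 0.99
~(r & (r | s)): Łukasiewicz ¬ gives 1 − 0.99 = 0.01
(~q & ~(r & (r | s))) = min(0.52, 0.01) = 0.01
((~r | s) -> (~q & ~(r & (r | s)))): min(1, 1 − 0.53 + 0.01) = 0.48
~((~r | s) -> (~q & ~(r & (r | s)))): Łukasiewicz ¬ gives 1 − 0.48 = 0.52
(q & r) = min(0.48, 0.99) = 0.48
((q & r) & s) = min(0.48, 0.53) = 0.48
(~((~r | s) -> (~q & ~(r & (r | s)))) -> ((q & r) & s)): min(1, 1 − 0.52 + 0.48) = 0.96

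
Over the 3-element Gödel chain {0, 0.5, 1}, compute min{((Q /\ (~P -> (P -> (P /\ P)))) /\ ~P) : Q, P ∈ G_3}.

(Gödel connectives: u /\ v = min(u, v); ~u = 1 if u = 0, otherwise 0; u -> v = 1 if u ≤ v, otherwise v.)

The minimum is attained at Q = 0, P = 0:
  ~P: Gödel ¬ of 0 = 1 (operand is 0)
  (P /\ P) = min(0, 0) = 0
  (P -> (P /\ P)): 0 ≤ 0, so result = 1
  (~P -> (P -> (P /\ P))): 1 ≤ 1, so result = 1
  (Q /\ (~P -> (P -> (P /\ P)))) = min(0, 1) = 0
  ~P: Gödel ¬ of 0 = 1 (operand is 0)
  ((Q /\ (~P -> (P -> (P /\ P)))) /\ ~P) = min(0, 1) = 0
Checking all 9 assignments confirms none give a value below 0.00.

0.00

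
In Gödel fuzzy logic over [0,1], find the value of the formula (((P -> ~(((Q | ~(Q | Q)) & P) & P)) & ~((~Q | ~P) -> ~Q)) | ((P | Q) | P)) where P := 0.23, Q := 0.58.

0.58

(Q | Q) = max(0.58, 0.58) = 0.58
~(Q | Q): Gödel ¬ of 0.58 = 0 (operand ≠ 0)
(Q | ~(Q | Q)) = max(0.58, 0) = 0.58
((Q | ~(Q | Q)) & P) = min(0.58, 0.23) = 0.23
(((Q | ~(Q | Q)) & P) & P) = min(0.23, 0.23) = 0.23
~(((Q | ~(Q | Q)) & P) & P): Gödel ¬ of 0.23 = 0 (operand ≠ 0)
(P -> ~(((Q | ~(Q | Q)) & P) & P)): 0.23 > 0, so result = 0
~Q: Gödel ¬ of 0.58 = 0 (operand ≠ 0)
~P: Gödel ¬ of 0.23 = 0 (operand ≠ 0)
(~Q | ~P) = max(0, 0) = 0
~Q: Gödel ¬ of 0.58 = 0 (operand ≠ 0)
((~Q | ~P) -> ~Q): 0 ≤ 0, so result = 1
~((~Q | ~P) -> ~Q): Gödel ¬ of 1 = 0 (operand ≠ 0)
((P -> ~(((Q | ~(Q | Q)) & P) & P)) & ~((~Q | ~P) -> ~Q)) = min(0, 0) = 0
(P | Q) = max(0.23, 0.58) = 0.58
((P | Q) | P) = max(0.58, 0.23) = 0.58
(((P -> ~(((Q | ~(Q | Q)) & P) & P)) & ~((~Q | ~P) -> ~Q)) | ((P | Q) | P)) = max(0, 0.58) = 0.58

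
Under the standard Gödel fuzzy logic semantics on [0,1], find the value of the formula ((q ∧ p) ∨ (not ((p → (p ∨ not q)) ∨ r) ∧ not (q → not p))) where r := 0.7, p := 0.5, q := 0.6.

(q ∧ p) = min(0.6, 0.5) = 0.5
not q: Gödel ¬ of 0.6 = 0 (operand ≠ 0)
(p ∨ not q) = max(0.5, 0) = 0.5
(p → (p ∨ not q)): 0.5 ≤ 0.5, so result = 1
((p → (p ∨ not q)) ∨ r) = max(1, 0.7) = 1
not ((p → (p ∨ not q)) ∨ r): Gödel ¬ of 1 = 0 (operand ≠ 0)
not p: Gödel ¬ of 0.5 = 0 (operand ≠ 0)
(q → not p): 0.6 > 0, so result = 0
not (q → not p): Gödel ¬ of 0 = 1 (operand is 0)
(not ((p → (p ∨ not q)) ∨ r) ∧ not (q → not p)) = min(0, 1) = 0
((q ∧ p) ∨ (not ((p → (p ∨ not q)) ∨ r) ∧ not (q → not p))) = max(0.5, 0) = 0.5

0.50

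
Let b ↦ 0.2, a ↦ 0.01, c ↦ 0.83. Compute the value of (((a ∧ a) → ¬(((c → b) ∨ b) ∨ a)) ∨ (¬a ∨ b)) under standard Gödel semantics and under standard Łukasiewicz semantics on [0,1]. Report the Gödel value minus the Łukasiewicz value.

-0.80

Gödel evaluation:
  (a ∧ a) = min(0.01, 0.01) = 0.01
  (c → b): 0.83 > 0.2, so result = 0.2
  ((c → b) ∨ b) = max(0.2, 0.2) = 0.2
  (((c → b) ∨ b) ∨ a) = max(0.2, 0.01) = 0.2
  ¬(((c → b) ∨ b) ∨ a): Gödel ¬ of 0.2 = 0 (operand ≠ 0)
  ((a ∧ a) → ¬(((c → b) ∨ b) ∨ a)): 0.01 > 0, so result = 0
  ¬a: Gödel ¬ of 0.01 = 0 (operand ≠ 0)
  (¬a ∨ b) = max(0, 0.2) = 0.2
  (((a ∧ a) → ¬(((c → b) ∨ b) ∨ a)) ∨ (¬a ∨ b)) = max(0, 0.2) = 0.2
  Gödel value = 0.2
Łukasiewicz evaluation:
  (a ∧ a) = min(0.01, 0.01) = 0.01
  (c → b): min(1, 1 − 0.83 + 0.2) = 0.37
  ((c → b) ∨ b) = max(0.37, 0.2) = 0.37
  (((c → b) ∨ b) ∨ a) = max(0.37, 0.01) = 0.37
  ¬(((c → b) ∨ b) ∨ a): Łukasiewicz ¬ gives 1 − 0.37 = 0.63
  ((a ∧ a) → ¬(((c → b) ∨ b) ∨ a)): min(1, 1 − 0.01 + 0.63) = 1
  ¬a: Łukasiewicz ¬ gives 1 − 0.01 = 0.99
  (¬a ∨ b) = max(0.99, 0.2) = 0.99
  (((a ∧ a) → ¬(((c → b) ∨ b) ∨ a)) ∨ (¬a ∨ b)) = max(1, 0.99) = 1
  Łukasiewicz value = 1
Difference: 0.2 − 1 = -0.80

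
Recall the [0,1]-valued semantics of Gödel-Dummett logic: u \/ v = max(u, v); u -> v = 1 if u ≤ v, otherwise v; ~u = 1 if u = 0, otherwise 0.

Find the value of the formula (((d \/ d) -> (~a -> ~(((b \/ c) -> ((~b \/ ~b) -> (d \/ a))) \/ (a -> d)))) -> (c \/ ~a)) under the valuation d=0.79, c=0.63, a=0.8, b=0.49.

(d \/ d) = max(0.79, 0.79) = 0.79
~a: Gödel ¬ of 0.8 = 0 (operand ≠ 0)
(b \/ c) = max(0.49, 0.63) = 0.63
~b: Gödel ¬ of 0.49 = 0 (operand ≠ 0)
~b: Gödel ¬ of 0.49 = 0 (operand ≠ 0)
(~b \/ ~b) = max(0, 0) = 0
(d \/ a) = max(0.79, 0.8) = 0.8
((~b \/ ~b) -> (d \/ a)): 0 ≤ 0.8, so result = 1
((b \/ c) -> ((~b \/ ~b) -> (d \/ a))): 0.63 ≤ 1, so result = 1
(a -> d): 0.8 > 0.79, so result = 0.79
(((b \/ c) -> ((~b \/ ~b) -> (d \/ a))) \/ (a -> d)) = max(1, 0.79) = 1
~(((b \/ c) -> ((~b \/ ~b) -> (d \/ a))) \/ (a -> d)): Gödel ¬ of 1 = 0 (operand ≠ 0)
(~a -> ~(((b \/ c) -> ((~b \/ ~b) -> (d \/ a))) \/ (a -> d))): 0 ≤ 0, so result = 1
((d \/ d) -> (~a -> ~(((b \/ c) -> ((~b \/ ~b) -> (d \/ a))) \/ (a -> d)))): 0.79 ≤ 1, so result = 1
~a: Gödel ¬ of 0.8 = 0 (operand ≠ 0)
(c \/ ~a) = max(0.63, 0) = 0.63
(((d \/ d) -> (~a -> ~(((b \/ c) -> ((~b \/ ~b) -> (d \/ a))) \/ (a -> d)))) -> (c \/ ~a)): 1 > 0.63, so result = 0.63

0.63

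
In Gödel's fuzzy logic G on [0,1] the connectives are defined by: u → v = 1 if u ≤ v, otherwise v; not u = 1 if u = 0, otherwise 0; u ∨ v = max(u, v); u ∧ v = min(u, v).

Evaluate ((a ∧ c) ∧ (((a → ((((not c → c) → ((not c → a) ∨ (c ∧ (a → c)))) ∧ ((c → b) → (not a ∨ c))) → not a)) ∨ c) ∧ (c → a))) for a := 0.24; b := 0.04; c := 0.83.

(a ∧ c) = min(0.24, 0.83) = 0.24
not c: Gödel ¬ of 0.83 = 0 (operand ≠ 0)
(not c → c): 0 ≤ 0.83, so result = 1
not c: Gödel ¬ of 0.83 = 0 (operand ≠ 0)
(not c → a): 0 ≤ 0.24, so result = 1
(a → c): 0.24 ≤ 0.83, so result = 1
(c ∧ (a → c)) = min(0.83, 1) = 0.83
((not c → a) ∨ (c ∧ (a → c))) = max(1, 0.83) = 1
((not c → c) → ((not c → a) ∨ (c ∧ (a → c)))): 1 ≤ 1, so result = 1
(c → b): 0.83 > 0.04, so result = 0.04
not a: Gödel ¬ of 0.24 = 0 (operand ≠ 0)
(not a ∨ c) = max(0, 0.83) = 0.83
((c → b) → (not a ∨ c)): 0.04 ≤ 0.83, so result = 1
(((not c → c) → ((not c → a) ∨ (c ∧ (a → c)))) ∧ ((c → b) → (not a ∨ c))) = min(1, 1) = 1
not a: Gödel ¬ of 0.24 = 0 (operand ≠ 0)
((((not c → c) → ((not c → a) ∨ (c ∧ (a → c)))) ∧ ((c → b) → (not a ∨ c))) → not a): 1 > 0, so result = 0
(a → ((((not c → c) → ((not c → a) ∨ (c ∧ (a → c)))) ∧ ((c → b) → (not a ∨ c))) → not a)): 0.24 > 0, so result = 0
((a → ((((not c → c) → ((not c → a) ∨ (c ∧ (a → c)))) ∧ ((c → b) → (not a ∨ c))) → not a)) ∨ c) = max(0, 0.83) = 0.83
(c → a): 0.83 > 0.24, so result = 0.24
(((a → ((((not c → c) → ((not c → a) ∨ (c ∧ (a → c)))) ∧ ((c → b) → (not a ∨ c))) → not a)) ∨ c) ∧ (c → a)) = min(0.83, 0.24) = 0.24
((a ∧ c) ∧ (((a → ((((not c → c) → ((not c → a) ∨ (c ∧ (a → c)))) ∧ ((c → b) → (not a ∨ c))) → not a)) ∨ c) ∧ (c → a))) = min(0.24, 0.24) = 0.24

0.24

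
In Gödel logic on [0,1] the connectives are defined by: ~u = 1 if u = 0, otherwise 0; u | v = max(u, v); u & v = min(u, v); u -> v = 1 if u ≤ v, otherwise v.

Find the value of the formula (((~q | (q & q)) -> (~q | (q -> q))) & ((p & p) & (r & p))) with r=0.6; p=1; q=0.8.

~q: Gödel ¬ of 0.8 = 0 (operand ≠ 0)
(q & q) = min(0.8, 0.8) = 0.8
(~q | (q & q)) = max(0, 0.8) = 0.8
~q: Gödel ¬ of 0.8 = 0 (operand ≠ 0)
(q -> q): 0.8 ≤ 0.8, so result = 1
(~q | (q -> q)) = max(0, 1) = 1
((~q | (q & q)) -> (~q | (q -> q))): 0.8 ≤ 1, so result = 1
(p & p) = min(1, 1) = 1
(r & p) = min(0.6, 1) = 0.6
((p & p) & (r & p)) = min(1, 0.6) = 0.6
(((~q | (q & q)) -> (~q | (q -> q))) & ((p & p) & (r & p))) = min(1, 0.6) = 0.6

0.60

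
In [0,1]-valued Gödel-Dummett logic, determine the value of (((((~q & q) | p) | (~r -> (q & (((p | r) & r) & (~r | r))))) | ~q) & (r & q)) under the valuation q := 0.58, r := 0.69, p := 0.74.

~q: Gödel ¬ of 0.58 = 0 (operand ≠ 0)
(~q & q) = min(0, 0.58) = 0
((~q & q) | p) = max(0, 0.74) = 0.74
~r: Gödel ¬ of 0.69 = 0 (operand ≠ 0)
(p | r) = max(0.74, 0.69) = 0.74
((p | r) & r) = min(0.74, 0.69) = 0.69
~r: Gödel ¬ of 0.69 = 0 (operand ≠ 0)
(~r | r) = max(0, 0.69) = 0.69
(((p | r) & r) & (~r | r)) = min(0.69, 0.69) = 0.69
(q & (((p | r) & r) & (~r | r))) = min(0.58, 0.69) = 0.58
(~r -> (q & (((p | r) & r) & (~r | r)))): 0 ≤ 0.58, so result = 1
(((~q & q) | p) | (~r -> (q & (((p | r) & r) & (~r | r))))) = max(0.74, 1) = 1
~q: Gödel ¬ of 0.58 = 0 (operand ≠ 0)
((((~q & q) | p) | (~r -> (q & (((p | r) & r) & (~r | r))))) | ~q) = max(1, 0) = 1
(r & q) = min(0.69, 0.58) = 0.58
(((((~q & q) | p) | (~r -> (q & (((p | r) & r) & (~r | r))))) | ~q) & (r & q)) = min(1, 0.58) = 0.58

0.58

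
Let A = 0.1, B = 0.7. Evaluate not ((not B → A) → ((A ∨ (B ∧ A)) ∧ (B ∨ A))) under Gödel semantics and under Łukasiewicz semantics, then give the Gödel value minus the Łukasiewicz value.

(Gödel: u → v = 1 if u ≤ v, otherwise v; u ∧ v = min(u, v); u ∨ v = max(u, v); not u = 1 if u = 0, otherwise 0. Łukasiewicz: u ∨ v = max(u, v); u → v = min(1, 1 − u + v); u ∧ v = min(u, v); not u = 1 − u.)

-0.70

Gödel evaluation:
  not B: Gödel ¬ of 0.7 = 0 (operand ≠ 0)
  (not B → A): 0 ≤ 0.1, so result = 1
  (B ∧ A) = min(0.7, 0.1) = 0.1
  (A ∨ (B ∧ A)) = max(0.1, 0.1) = 0.1
  (B ∨ A) = max(0.7, 0.1) = 0.7
  ((A ∨ (B ∧ A)) ∧ (B ∨ A)) = min(0.1, 0.7) = 0.1
  ((not B → A) → ((A ∨ (B ∧ A)) ∧ (B ∨ A))): 1 > 0.1, so result = 0.1
  not ((not B → A) → ((A ∨ (B ∧ A)) ∧ (B ∨ A))): Gödel ¬ of 0.1 = 0 (operand ≠ 0)
  Gödel value = 0
Łukasiewicz evaluation:
  not B: Łukasiewicz ¬ gives 1 − 0.7 = 0.3
  (not B → A): min(1, 1 − 0.3 + 0.1) = 0.8
  (B ∧ A) = min(0.7, 0.1) = 0.1
  (A ∨ (B ∧ A)) = max(0.1, 0.1) = 0.1
  (B ∨ A) = max(0.7, 0.1) = 0.7
  ((A ∨ (B ∧ A)) ∧ (B ∨ A)) = min(0.1, 0.7) = 0.1
  ((not B → A) → ((A ∨ (B ∧ A)) ∧ (B ∨ A))): min(1, 1 − 0.8 + 0.1) = 0.3
  not ((not B → A) → ((A ∨ (B ∧ A)) ∧ (B ∨ A))): Łukasiewicz ¬ gives 1 − 0.3 = 0.7
  Łukasiewicz value = 0.7
Difference: 0 − 0.7 = -0.70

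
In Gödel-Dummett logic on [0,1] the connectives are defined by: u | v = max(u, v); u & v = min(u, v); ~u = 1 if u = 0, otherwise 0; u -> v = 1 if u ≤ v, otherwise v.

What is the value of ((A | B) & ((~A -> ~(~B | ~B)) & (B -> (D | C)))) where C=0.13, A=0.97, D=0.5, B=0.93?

0.50

(A | B) = max(0.97, 0.93) = 0.97
~A: Gödel ¬ of 0.97 = 0 (operand ≠ 0)
~B: Gödel ¬ of 0.93 = 0 (operand ≠ 0)
~B: Gödel ¬ of 0.93 = 0 (operand ≠ 0)
(~B | ~B) = max(0, 0) = 0
~(~B | ~B): Gödel ¬ of 0 = 1 (operand is 0)
(~A -> ~(~B | ~B)): 0 ≤ 1, so result = 1
(D | C) = max(0.5, 0.13) = 0.5
(B -> (D | C)): 0.93 > 0.5, so result = 0.5
((~A -> ~(~B | ~B)) & (B -> (D | C))) = min(1, 0.5) = 0.5
((A | B) & ((~A -> ~(~B | ~B)) & (B -> (D | C)))) = min(0.97, 0.5) = 0.5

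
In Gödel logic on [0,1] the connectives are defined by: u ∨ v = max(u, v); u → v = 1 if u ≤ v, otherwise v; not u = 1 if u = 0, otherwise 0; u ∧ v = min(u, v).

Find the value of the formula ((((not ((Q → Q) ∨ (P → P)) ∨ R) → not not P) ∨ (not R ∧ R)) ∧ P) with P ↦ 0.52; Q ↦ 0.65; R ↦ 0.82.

(Q → Q): 0.65 ≤ 0.65, so result = 1
(P → P): 0.52 ≤ 0.52, so result = 1
((Q → Q) ∨ (P → P)) = max(1, 1) = 1
not ((Q → Q) ∨ (P → P)): Gödel ¬ of 1 = 0 (operand ≠ 0)
(not ((Q → Q) ∨ (P → P)) ∨ R) = max(0, 0.82) = 0.82
not P: Gödel ¬ of 0.52 = 0 (operand ≠ 0)
not not P: Gödel ¬ of 0 = 1 (operand is 0)
((not ((Q → Q) ∨ (P → P)) ∨ R) → not not P): 0.82 ≤ 1, so result = 1
not R: Gödel ¬ of 0.82 = 0 (operand ≠ 0)
(not R ∧ R) = min(0, 0.82) = 0
(((not ((Q → Q) ∨ (P → P)) ∨ R) → not not P) ∨ (not R ∧ R)) = max(1, 0) = 1
((((not ((Q → Q) ∨ (P → P)) ∨ R) → not not P) ∨ (not R ∧ R)) ∧ P) = min(1, 0.52) = 0.52

0.52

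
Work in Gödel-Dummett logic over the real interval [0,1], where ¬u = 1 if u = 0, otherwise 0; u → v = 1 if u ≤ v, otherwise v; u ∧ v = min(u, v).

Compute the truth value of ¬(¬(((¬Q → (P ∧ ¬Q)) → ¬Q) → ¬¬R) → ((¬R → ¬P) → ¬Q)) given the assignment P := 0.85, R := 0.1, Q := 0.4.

0.00

¬Q: Gödel ¬ of 0.4 = 0 (operand ≠ 0)
¬Q: Gödel ¬ of 0.4 = 0 (operand ≠ 0)
(P ∧ ¬Q) = min(0.85, 0) = 0
(¬Q → (P ∧ ¬Q)): 0 ≤ 0, so result = 1
¬Q: Gödel ¬ of 0.4 = 0 (operand ≠ 0)
((¬Q → (P ∧ ¬Q)) → ¬Q): 1 > 0, so result = 0
¬R: Gödel ¬ of 0.1 = 0 (operand ≠ 0)
¬¬R: Gödel ¬ of 0 = 1 (operand is 0)
(((¬Q → (P ∧ ¬Q)) → ¬Q) → ¬¬R): 0 ≤ 1, so result = 1
¬(((¬Q → (P ∧ ¬Q)) → ¬Q) → ¬¬R): Gödel ¬ of 1 = 0 (operand ≠ 0)
¬R: Gödel ¬ of 0.1 = 0 (operand ≠ 0)
¬P: Gödel ¬ of 0.85 = 0 (operand ≠ 0)
(¬R → ¬P): 0 ≤ 0, so result = 1
¬Q: Gödel ¬ of 0.4 = 0 (operand ≠ 0)
((¬R → ¬P) → ¬Q): 1 > 0, so result = 0
(¬(((¬Q → (P ∧ ¬Q)) → ¬Q) → ¬¬R) → ((¬R → ¬P) → ¬Q)): 0 ≤ 0, so result = 1
¬(¬(((¬Q → (P ∧ ¬Q)) → ¬Q) → ¬¬R) → ((¬R → ¬P) → ¬Q)): Gödel ¬ of 1 = 0 (operand ≠ 0)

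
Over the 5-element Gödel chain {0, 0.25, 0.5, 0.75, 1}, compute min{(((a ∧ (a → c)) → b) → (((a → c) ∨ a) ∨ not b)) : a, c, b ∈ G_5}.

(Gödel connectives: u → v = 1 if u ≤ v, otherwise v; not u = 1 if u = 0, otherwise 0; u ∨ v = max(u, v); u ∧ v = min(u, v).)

0.25

The minimum is attained at a = 0.25, c = 0, b = 0.25:
  (a → c): 0.25 > 0, so result = 0
  (a ∧ (a → c)) = min(0.25, 0) = 0
  ((a ∧ (a → c)) → b): 0 ≤ 0.25, so result = 1
  (a → c): 0.25 > 0, so result = 0
  ((a → c) ∨ a) = max(0, 0.25) = 0.25
  not b: Gödel ¬ of 0.25 = 0 (operand ≠ 0)
  (((a → c) ∨ a) ∨ not b) = max(0.25, 0) = 0.25
  (((a ∧ (a → c)) → b) → (((a → c) ∨ a) ∨ not b)): 1 > 0.25, so result = 0.25
Checking all 125 assignments confirms none give a value below 0.25.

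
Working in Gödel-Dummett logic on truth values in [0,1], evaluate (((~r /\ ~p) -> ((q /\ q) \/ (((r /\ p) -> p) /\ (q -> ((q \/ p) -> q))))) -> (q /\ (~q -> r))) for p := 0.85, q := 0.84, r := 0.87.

~r: Gödel ¬ of 0.87 = 0 (operand ≠ 0)
~p: Gödel ¬ of 0.85 = 0 (operand ≠ 0)
(~r /\ ~p) = min(0, 0) = 0
(q /\ q) = min(0.84, 0.84) = 0.84
(r /\ p) = min(0.87, 0.85) = 0.85
((r /\ p) -> p): 0.85 ≤ 0.85, so result = 1
(q \/ p) = max(0.84, 0.85) = 0.85
((q \/ p) -> q): 0.85 > 0.84, so result = 0.84
(q -> ((q \/ p) -> q)): 0.84 ≤ 0.84, so result = 1
(((r /\ p) -> p) /\ (q -> ((q \/ p) -> q))) = min(1, 1) = 1
((q /\ q) \/ (((r /\ p) -> p) /\ (q -> ((q \/ p) -> q)))) = max(0.84, 1) = 1
((~r /\ ~p) -> ((q /\ q) \/ (((r /\ p) -> p) /\ (q -> ((q \/ p) -> q))))): 0 ≤ 1, so result = 1
~q: Gödel ¬ of 0.84 = 0 (operand ≠ 0)
(~q -> r): 0 ≤ 0.87, so result = 1
(q /\ (~q -> r)) = min(0.84, 1) = 0.84
(((~r /\ ~p) -> ((q /\ q) \/ (((r /\ p) -> p) /\ (q -> ((q \/ p) -> q))))) -> (q /\ (~q -> r))): 1 > 0.84, so result = 0.84

0.84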